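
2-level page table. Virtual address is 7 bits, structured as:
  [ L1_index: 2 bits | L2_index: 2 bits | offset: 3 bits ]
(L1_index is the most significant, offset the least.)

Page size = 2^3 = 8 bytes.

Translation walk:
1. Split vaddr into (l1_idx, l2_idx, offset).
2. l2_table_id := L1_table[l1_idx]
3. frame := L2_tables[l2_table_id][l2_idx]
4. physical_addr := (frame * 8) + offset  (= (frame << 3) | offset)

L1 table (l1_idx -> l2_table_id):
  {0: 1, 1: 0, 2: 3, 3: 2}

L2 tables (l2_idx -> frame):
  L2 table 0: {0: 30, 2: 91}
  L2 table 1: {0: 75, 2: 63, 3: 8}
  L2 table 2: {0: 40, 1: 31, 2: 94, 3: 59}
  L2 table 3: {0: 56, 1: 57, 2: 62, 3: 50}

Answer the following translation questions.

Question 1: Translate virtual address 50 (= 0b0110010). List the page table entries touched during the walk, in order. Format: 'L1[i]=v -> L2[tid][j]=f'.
Answer: L1[1]=0 -> L2[0][2]=91

Derivation:
vaddr = 50 = 0b0110010
Split: l1_idx=1, l2_idx=2, offset=2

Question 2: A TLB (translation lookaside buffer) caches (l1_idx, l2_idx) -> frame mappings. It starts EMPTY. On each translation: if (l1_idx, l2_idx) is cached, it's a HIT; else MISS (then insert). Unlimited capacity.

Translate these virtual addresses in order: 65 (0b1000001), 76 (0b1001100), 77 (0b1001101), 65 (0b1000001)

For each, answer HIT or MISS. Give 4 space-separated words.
Answer: MISS MISS HIT HIT

Derivation:
vaddr=65: (2,0) not in TLB -> MISS, insert
vaddr=76: (2,1) not in TLB -> MISS, insert
vaddr=77: (2,1) in TLB -> HIT
vaddr=65: (2,0) in TLB -> HIT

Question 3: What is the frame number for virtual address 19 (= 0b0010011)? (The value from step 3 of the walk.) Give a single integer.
vaddr = 19: l1_idx=0, l2_idx=2
L1[0] = 1; L2[1][2] = 63

Answer: 63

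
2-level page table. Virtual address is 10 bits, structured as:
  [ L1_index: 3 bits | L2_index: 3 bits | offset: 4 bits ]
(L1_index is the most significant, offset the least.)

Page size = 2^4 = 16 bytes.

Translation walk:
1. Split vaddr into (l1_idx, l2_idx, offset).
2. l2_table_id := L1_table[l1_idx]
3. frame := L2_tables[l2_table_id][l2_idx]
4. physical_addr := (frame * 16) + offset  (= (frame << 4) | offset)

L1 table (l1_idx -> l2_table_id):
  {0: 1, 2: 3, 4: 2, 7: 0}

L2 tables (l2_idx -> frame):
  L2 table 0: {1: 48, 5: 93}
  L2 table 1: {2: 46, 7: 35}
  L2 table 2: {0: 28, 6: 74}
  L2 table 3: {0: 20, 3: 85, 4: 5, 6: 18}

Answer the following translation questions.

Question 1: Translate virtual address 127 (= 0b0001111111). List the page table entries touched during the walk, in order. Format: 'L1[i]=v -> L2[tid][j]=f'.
Answer: L1[0]=1 -> L2[1][7]=35

Derivation:
vaddr = 127 = 0b0001111111
Split: l1_idx=0, l2_idx=7, offset=15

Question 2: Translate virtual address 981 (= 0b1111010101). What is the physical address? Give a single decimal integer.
vaddr = 981 = 0b1111010101
Split: l1_idx=7, l2_idx=5, offset=5
L1[7] = 0
L2[0][5] = 93
paddr = 93 * 16 + 5 = 1493

Answer: 1493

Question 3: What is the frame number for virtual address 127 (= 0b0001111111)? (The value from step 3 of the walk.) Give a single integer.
Answer: 35

Derivation:
vaddr = 127: l1_idx=0, l2_idx=7
L1[0] = 1; L2[1][7] = 35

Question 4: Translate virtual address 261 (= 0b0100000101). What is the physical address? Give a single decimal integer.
vaddr = 261 = 0b0100000101
Split: l1_idx=2, l2_idx=0, offset=5
L1[2] = 3
L2[3][0] = 20
paddr = 20 * 16 + 5 = 325

Answer: 325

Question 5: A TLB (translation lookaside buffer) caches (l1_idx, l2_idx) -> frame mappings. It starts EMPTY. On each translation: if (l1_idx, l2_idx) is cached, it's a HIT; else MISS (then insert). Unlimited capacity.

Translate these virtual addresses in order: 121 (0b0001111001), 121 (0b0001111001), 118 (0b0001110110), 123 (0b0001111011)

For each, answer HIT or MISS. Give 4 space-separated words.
Answer: MISS HIT HIT HIT

Derivation:
vaddr=121: (0,7) not in TLB -> MISS, insert
vaddr=121: (0,7) in TLB -> HIT
vaddr=118: (0,7) in TLB -> HIT
vaddr=123: (0,7) in TLB -> HIT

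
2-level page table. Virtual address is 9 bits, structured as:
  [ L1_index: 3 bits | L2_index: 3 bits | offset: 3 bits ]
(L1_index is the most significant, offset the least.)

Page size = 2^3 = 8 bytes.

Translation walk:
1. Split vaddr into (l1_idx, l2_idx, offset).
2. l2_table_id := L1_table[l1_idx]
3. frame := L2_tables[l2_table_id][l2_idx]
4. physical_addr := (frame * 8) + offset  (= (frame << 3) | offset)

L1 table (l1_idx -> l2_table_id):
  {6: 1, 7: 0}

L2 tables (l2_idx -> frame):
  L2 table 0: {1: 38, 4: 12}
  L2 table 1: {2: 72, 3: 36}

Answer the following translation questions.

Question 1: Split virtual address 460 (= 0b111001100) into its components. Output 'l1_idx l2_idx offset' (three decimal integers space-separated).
vaddr = 460 = 0b111001100
  top 3 bits -> l1_idx = 7
  next 3 bits -> l2_idx = 1
  bottom 3 bits -> offset = 4

Answer: 7 1 4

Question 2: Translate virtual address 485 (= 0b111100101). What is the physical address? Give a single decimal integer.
vaddr = 485 = 0b111100101
Split: l1_idx=7, l2_idx=4, offset=5
L1[7] = 0
L2[0][4] = 12
paddr = 12 * 8 + 5 = 101

Answer: 101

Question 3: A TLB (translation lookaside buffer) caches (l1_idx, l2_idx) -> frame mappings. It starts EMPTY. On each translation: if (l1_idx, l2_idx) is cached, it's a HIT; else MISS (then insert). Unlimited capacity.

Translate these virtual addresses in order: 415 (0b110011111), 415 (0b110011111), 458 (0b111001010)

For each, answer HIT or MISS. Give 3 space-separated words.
Answer: MISS HIT MISS

Derivation:
vaddr=415: (6,3) not in TLB -> MISS, insert
vaddr=415: (6,3) in TLB -> HIT
vaddr=458: (7,1) not in TLB -> MISS, insert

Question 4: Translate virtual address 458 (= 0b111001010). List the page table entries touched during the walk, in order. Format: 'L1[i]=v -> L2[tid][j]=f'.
Answer: L1[7]=0 -> L2[0][1]=38

Derivation:
vaddr = 458 = 0b111001010
Split: l1_idx=7, l2_idx=1, offset=2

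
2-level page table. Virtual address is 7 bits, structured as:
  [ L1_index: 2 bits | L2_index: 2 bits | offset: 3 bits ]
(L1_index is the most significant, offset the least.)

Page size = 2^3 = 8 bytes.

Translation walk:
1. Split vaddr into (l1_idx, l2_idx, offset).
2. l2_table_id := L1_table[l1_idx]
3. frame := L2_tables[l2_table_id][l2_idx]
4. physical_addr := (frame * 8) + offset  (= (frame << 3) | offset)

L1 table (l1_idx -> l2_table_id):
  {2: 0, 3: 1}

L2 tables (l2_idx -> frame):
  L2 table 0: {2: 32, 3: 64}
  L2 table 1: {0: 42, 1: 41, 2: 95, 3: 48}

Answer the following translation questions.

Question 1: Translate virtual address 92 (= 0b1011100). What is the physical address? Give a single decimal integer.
Answer: 516

Derivation:
vaddr = 92 = 0b1011100
Split: l1_idx=2, l2_idx=3, offset=4
L1[2] = 0
L2[0][3] = 64
paddr = 64 * 8 + 4 = 516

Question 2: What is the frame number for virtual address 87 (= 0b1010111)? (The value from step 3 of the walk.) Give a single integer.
vaddr = 87: l1_idx=2, l2_idx=2
L1[2] = 0; L2[0][2] = 32

Answer: 32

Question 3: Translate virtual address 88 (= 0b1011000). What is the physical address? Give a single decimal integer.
vaddr = 88 = 0b1011000
Split: l1_idx=2, l2_idx=3, offset=0
L1[2] = 0
L2[0][3] = 64
paddr = 64 * 8 + 0 = 512

Answer: 512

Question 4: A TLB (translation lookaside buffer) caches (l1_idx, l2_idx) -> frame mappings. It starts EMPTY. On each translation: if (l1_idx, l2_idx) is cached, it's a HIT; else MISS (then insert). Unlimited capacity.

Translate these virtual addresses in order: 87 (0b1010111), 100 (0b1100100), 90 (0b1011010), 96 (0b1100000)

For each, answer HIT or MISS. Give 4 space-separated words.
vaddr=87: (2,2) not in TLB -> MISS, insert
vaddr=100: (3,0) not in TLB -> MISS, insert
vaddr=90: (2,3) not in TLB -> MISS, insert
vaddr=96: (3,0) in TLB -> HIT

Answer: MISS MISS MISS HIT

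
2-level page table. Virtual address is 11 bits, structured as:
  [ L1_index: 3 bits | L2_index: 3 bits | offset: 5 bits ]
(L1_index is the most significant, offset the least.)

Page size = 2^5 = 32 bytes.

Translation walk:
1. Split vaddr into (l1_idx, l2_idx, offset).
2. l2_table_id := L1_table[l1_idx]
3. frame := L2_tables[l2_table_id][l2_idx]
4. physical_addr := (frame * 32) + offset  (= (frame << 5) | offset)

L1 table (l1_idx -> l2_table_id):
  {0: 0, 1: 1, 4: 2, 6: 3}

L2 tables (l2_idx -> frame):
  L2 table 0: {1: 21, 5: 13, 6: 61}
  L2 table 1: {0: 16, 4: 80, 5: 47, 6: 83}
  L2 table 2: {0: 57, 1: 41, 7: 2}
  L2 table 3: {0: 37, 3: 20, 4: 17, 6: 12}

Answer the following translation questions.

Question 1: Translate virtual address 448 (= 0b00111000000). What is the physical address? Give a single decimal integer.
vaddr = 448 = 0b00111000000
Split: l1_idx=1, l2_idx=6, offset=0
L1[1] = 1
L2[1][6] = 83
paddr = 83 * 32 + 0 = 2656

Answer: 2656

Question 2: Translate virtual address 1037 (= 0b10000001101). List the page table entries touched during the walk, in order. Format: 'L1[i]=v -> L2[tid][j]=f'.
vaddr = 1037 = 0b10000001101
Split: l1_idx=4, l2_idx=0, offset=13

Answer: L1[4]=2 -> L2[2][0]=57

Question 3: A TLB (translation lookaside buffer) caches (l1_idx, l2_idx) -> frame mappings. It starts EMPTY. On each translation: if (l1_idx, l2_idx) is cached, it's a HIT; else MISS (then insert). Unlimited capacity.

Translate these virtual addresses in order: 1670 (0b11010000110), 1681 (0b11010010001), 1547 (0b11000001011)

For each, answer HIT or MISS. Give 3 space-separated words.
vaddr=1670: (6,4) not in TLB -> MISS, insert
vaddr=1681: (6,4) in TLB -> HIT
vaddr=1547: (6,0) not in TLB -> MISS, insert

Answer: MISS HIT MISS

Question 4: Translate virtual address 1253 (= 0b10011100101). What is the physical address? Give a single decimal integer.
vaddr = 1253 = 0b10011100101
Split: l1_idx=4, l2_idx=7, offset=5
L1[4] = 2
L2[2][7] = 2
paddr = 2 * 32 + 5 = 69

Answer: 69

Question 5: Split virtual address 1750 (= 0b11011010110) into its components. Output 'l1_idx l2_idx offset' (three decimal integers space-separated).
Answer: 6 6 22

Derivation:
vaddr = 1750 = 0b11011010110
  top 3 bits -> l1_idx = 6
  next 3 bits -> l2_idx = 6
  bottom 5 bits -> offset = 22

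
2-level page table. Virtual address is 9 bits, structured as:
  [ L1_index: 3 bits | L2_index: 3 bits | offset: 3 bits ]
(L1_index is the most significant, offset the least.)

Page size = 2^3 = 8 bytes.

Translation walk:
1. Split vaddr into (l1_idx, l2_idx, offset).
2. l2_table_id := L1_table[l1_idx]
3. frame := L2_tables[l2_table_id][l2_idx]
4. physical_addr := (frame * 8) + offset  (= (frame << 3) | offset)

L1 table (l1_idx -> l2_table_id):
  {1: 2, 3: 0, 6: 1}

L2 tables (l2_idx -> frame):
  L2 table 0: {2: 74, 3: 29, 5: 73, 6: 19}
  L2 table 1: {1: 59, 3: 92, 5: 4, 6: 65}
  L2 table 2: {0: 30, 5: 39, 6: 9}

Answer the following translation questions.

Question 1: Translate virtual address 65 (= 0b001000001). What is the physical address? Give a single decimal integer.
Answer: 241

Derivation:
vaddr = 65 = 0b001000001
Split: l1_idx=1, l2_idx=0, offset=1
L1[1] = 2
L2[2][0] = 30
paddr = 30 * 8 + 1 = 241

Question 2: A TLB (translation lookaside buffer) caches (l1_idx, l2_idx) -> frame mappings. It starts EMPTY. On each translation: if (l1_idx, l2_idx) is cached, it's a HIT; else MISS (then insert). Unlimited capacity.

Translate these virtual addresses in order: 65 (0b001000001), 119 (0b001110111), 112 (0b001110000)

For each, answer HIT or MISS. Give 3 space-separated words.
Answer: MISS MISS HIT

Derivation:
vaddr=65: (1,0) not in TLB -> MISS, insert
vaddr=119: (1,6) not in TLB -> MISS, insert
vaddr=112: (1,6) in TLB -> HIT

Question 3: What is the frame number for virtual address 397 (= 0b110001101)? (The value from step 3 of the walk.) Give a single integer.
vaddr = 397: l1_idx=6, l2_idx=1
L1[6] = 1; L2[1][1] = 59

Answer: 59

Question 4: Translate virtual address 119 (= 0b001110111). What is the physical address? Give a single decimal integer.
Answer: 79

Derivation:
vaddr = 119 = 0b001110111
Split: l1_idx=1, l2_idx=6, offset=7
L1[1] = 2
L2[2][6] = 9
paddr = 9 * 8 + 7 = 79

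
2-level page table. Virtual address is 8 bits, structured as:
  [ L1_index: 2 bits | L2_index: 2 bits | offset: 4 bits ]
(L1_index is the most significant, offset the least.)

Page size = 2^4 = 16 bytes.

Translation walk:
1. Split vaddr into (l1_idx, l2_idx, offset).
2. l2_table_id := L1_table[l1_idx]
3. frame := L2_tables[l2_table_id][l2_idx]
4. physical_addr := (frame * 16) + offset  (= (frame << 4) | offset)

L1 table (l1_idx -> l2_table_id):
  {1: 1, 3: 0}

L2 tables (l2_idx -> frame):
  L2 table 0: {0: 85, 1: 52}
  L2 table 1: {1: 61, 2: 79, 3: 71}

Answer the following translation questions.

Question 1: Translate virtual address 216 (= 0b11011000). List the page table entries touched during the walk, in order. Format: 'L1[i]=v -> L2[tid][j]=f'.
Answer: L1[3]=0 -> L2[0][1]=52

Derivation:
vaddr = 216 = 0b11011000
Split: l1_idx=3, l2_idx=1, offset=8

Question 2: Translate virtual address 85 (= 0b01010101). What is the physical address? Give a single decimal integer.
Answer: 981

Derivation:
vaddr = 85 = 0b01010101
Split: l1_idx=1, l2_idx=1, offset=5
L1[1] = 1
L2[1][1] = 61
paddr = 61 * 16 + 5 = 981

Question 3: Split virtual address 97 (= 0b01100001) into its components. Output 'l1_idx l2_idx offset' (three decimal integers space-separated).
vaddr = 97 = 0b01100001
  top 2 bits -> l1_idx = 1
  next 2 bits -> l2_idx = 2
  bottom 4 bits -> offset = 1

Answer: 1 2 1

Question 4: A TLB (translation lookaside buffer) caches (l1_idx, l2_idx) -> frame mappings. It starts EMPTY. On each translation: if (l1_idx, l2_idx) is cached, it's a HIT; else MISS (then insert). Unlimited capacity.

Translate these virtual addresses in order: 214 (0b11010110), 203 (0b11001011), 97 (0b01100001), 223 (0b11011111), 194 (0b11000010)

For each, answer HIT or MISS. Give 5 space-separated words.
vaddr=214: (3,1) not in TLB -> MISS, insert
vaddr=203: (3,0) not in TLB -> MISS, insert
vaddr=97: (1,2) not in TLB -> MISS, insert
vaddr=223: (3,1) in TLB -> HIT
vaddr=194: (3,0) in TLB -> HIT

Answer: MISS MISS MISS HIT HIT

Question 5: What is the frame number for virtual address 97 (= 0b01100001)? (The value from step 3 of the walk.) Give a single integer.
vaddr = 97: l1_idx=1, l2_idx=2
L1[1] = 1; L2[1][2] = 79

Answer: 79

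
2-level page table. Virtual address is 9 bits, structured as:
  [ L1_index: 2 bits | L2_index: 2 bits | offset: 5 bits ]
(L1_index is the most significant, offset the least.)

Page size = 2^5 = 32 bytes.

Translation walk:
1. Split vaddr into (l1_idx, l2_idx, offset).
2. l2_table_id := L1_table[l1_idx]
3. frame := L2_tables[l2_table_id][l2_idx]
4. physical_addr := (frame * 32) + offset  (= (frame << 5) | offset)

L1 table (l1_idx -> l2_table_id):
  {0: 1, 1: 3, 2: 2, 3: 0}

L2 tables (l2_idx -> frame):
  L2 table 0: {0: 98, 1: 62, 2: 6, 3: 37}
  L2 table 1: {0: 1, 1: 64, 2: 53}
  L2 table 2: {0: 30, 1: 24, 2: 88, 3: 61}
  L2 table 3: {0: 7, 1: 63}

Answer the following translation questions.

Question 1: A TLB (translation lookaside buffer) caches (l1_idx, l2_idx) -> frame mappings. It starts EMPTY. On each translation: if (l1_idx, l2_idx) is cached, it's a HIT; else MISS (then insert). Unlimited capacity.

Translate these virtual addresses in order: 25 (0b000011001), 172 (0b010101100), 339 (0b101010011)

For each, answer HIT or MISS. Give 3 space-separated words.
vaddr=25: (0,0) not in TLB -> MISS, insert
vaddr=172: (1,1) not in TLB -> MISS, insert
vaddr=339: (2,2) not in TLB -> MISS, insert

Answer: MISS MISS MISS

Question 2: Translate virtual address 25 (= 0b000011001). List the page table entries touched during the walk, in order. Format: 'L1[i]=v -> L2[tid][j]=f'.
Answer: L1[0]=1 -> L2[1][0]=1

Derivation:
vaddr = 25 = 0b000011001
Split: l1_idx=0, l2_idx=0, offset=25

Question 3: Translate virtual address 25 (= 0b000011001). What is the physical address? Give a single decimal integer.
Answer: 57

Derivation:
vaddr = 25 = 0b000011001
Split: l1_idx=0, l2_idx=0, offset=25
L1[0] = 1
L2[1][0] = 1
paddr = 1 * 32 + 25 = 57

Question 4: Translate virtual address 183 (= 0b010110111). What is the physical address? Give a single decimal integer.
vaddr = 183 = 0b010110111
Split: l1_idx=1, l2_idx=1, offset=23
L1[1] = 3
L2[3][1] = 63
paddr = 63 * 32 + 23 = 2039

Answer: 2039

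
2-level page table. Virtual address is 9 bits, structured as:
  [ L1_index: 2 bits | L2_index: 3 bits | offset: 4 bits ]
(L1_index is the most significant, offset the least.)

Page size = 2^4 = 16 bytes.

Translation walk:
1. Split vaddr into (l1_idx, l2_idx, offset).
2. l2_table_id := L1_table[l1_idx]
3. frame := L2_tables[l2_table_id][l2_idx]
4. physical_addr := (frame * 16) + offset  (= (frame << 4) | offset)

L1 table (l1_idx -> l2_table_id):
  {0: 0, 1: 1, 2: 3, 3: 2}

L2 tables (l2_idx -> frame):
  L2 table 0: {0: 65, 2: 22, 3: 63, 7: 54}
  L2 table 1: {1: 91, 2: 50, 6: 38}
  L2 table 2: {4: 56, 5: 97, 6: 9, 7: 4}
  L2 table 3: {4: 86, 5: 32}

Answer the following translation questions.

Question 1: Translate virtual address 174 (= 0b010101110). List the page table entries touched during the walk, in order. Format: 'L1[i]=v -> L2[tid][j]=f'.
Answer: L1[1]=1 -> L2[1][2]=50

Derivation:
vaddr = 174 = 0b010101110
Split: l1_idx=1, l2_idx=2, offset=14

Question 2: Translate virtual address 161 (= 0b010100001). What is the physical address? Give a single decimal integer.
Answer: 801

Derivation:
vaddr = 161 = 0b010100001
Split: l1_idx=1, l2_idx=2, offset=1
L1[1] = 1
L2[1][2] = 50
paddr = 50 * 16 + 1 = 801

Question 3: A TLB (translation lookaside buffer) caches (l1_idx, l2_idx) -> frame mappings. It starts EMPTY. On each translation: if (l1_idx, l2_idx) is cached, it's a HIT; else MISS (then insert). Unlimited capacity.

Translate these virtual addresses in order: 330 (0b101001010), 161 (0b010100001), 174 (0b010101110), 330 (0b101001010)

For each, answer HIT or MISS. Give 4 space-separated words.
vaddr=330: (2,4) not in TLB -> MISS, insert
vaddr=161: (1,2) not in TLB -> MISS, insert
vaddr=174: (1,2) in TLB -> HIT
vaddr=330: (2,4) in TLB -> HIT

Answer: MISS MISS HIT HIT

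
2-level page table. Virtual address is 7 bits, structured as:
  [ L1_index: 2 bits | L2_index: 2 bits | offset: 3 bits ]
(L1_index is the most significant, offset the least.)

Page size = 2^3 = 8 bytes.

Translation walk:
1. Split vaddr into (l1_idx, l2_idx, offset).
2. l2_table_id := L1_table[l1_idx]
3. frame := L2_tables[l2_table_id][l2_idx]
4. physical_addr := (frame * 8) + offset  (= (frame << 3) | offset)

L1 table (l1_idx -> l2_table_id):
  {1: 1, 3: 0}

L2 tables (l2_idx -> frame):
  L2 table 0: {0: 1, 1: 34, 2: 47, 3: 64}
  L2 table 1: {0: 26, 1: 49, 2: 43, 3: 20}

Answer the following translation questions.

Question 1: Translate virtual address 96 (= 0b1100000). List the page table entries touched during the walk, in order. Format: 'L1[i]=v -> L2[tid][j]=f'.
vaddr = 96 = 0b1100000
Split: l1_idx=3, l2_idx=0, offset=0

Answer: L1[3]=0 -> L2[0][0]=1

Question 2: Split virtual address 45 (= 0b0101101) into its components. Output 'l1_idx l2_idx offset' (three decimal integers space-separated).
vaddr = 45 = 0b0101101
  top 2 bits -> l1_idx = 1
  next 2 bits -> l2_idx = 1
  bottom 3 bits -> offset = 5

Answer: 1 1 5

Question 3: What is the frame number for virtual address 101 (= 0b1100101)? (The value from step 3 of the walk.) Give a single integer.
vaddr = 101: l1_idx=3, l2_idx=0
L1[3] = 0; L2[0][0] = 1

Answer: 1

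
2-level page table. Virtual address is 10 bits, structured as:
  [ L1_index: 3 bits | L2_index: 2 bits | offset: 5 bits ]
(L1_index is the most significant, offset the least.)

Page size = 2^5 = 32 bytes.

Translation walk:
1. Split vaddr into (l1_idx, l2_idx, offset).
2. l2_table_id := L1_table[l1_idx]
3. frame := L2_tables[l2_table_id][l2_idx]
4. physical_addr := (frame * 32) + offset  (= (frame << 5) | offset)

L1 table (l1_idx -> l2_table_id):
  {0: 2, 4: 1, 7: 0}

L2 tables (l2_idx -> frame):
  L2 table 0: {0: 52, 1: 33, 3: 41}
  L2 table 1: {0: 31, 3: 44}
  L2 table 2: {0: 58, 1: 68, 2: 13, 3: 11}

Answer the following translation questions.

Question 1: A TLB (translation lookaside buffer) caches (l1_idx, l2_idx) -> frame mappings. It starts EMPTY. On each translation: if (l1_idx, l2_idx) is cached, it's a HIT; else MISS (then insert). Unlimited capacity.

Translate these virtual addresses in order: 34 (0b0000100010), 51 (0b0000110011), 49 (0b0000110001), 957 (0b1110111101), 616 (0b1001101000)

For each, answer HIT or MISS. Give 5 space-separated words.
vaddr=34: (0,1) not in TLB -> MISS, insert
vaddr=51: (0,1) in TLB -> HIT
vaddr=49: (0,1) in TLB -> HIT
vaddr=957: (7,1) not in TLB -> MISS, insert
vaddr=616: (4,3) not in TLB -> MISS, insert

Answer: MISS HIT HIT MISS MISS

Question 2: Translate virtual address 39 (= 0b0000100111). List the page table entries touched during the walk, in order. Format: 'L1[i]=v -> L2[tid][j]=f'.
Answer: L1[0]=2 -> L2[2][1]=68

Derivation:
vaddr = 39 = 0b0000100111
Split: l1_idx=0, l2_idx=1, offset=7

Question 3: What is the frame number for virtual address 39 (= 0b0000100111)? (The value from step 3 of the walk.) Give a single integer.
Answer: 68

Derivation:
vaddr = 39: l1_idx=0, l2_idx=1
L1[0] = 2; L2[2][1] = 68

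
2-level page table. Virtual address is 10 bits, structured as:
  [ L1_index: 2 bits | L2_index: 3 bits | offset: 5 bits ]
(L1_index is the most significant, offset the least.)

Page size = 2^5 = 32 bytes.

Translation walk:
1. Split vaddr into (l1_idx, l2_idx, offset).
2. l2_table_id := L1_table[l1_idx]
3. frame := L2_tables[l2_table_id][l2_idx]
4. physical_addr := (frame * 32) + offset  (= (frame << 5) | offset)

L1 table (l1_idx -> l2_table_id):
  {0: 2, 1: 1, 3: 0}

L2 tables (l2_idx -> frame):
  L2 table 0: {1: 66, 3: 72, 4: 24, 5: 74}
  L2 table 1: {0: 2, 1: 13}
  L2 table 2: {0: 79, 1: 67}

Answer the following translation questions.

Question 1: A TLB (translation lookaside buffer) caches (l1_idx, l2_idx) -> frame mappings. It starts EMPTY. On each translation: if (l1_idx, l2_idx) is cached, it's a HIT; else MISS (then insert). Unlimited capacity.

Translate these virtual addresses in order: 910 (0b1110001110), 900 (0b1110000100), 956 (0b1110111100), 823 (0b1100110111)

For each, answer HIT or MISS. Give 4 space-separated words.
Answer: MISS HIT MISS MISS

Derivation:
vaddr=910: (3,4) not in TLB -> MISS, insert
vaddr=900: (3,4) in TLB -> HIT
vaddr=956: (3,5) not in TLB -> MISS, insert
vaddr=823: (3,1) not in TLB -> MISS, insert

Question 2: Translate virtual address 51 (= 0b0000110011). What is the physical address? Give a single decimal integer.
vaddr = 51 = 0b0000110011
Split: l1_idx=0, l2_idx=1, offset=19
L1[0] = 2
L2[2][1] = 67
paddr = 67 * 32 + 19 = 2163

Answer: 2163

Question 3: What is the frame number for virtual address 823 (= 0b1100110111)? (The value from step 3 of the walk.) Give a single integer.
vaddr = 823: l1_idx=3, l2_idx=1
L1[3] = 0; L2[0][1] = 66

Answer: 66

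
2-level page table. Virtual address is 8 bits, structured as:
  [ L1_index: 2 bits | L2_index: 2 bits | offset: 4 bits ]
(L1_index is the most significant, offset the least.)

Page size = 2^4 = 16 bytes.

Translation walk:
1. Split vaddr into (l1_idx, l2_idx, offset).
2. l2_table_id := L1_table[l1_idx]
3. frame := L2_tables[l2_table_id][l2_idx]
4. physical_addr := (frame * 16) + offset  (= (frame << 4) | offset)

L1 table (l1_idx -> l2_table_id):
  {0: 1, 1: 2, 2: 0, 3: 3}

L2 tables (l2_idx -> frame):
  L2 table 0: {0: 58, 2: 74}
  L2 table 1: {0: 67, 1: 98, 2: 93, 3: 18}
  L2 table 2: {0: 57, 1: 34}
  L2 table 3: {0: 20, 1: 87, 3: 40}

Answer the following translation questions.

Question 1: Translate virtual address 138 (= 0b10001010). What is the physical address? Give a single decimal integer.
Answer: 938

Derivation:
vaddr = 138 = 0b10001010
Split: l1_idx=2, l2_idx=0, offset=10
L1[2] = 0
L2[0][0] = 58
paddr = 58 * 16 + 10 = 938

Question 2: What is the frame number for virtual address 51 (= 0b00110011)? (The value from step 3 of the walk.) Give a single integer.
vaddr = 51: l1_idx=0, l2_idx=3
L1[0] = 1; L2[1][3] = 18

Answer: 18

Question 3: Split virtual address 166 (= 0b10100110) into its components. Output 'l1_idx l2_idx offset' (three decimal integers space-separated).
vaddr = 166 = 0b10100110
  top 2 bits -> l1_idx = 2
  next 2 bits -> l2_idx = 2
  bottom 4 bits -> offset = 6

Answer: 2 2 6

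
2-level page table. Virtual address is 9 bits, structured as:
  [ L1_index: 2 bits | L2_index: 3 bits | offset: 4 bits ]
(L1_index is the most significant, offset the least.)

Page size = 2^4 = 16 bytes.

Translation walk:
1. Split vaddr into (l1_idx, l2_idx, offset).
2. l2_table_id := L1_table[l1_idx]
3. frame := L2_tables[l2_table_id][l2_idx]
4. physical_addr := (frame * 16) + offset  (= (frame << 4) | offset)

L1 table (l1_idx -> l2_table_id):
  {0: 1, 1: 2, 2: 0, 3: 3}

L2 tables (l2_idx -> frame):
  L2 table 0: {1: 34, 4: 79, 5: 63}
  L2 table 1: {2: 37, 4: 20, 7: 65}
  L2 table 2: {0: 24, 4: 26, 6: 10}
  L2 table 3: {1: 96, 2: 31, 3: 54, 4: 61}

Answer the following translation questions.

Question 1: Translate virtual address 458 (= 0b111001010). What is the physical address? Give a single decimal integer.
vaddr = 458 = 0b111001010
Split: l1_idx=3, l2_idx=4, offset=10
L1[3] = 3
L2[3][4] = 61
paddr = 61 * 16 + 10 = 986

Answer: 986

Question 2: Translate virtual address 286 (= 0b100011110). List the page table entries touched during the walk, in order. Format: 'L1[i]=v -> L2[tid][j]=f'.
Answer: L1[2]=0 -> L2[0][1]=34

Derivation:
vaddr = 286 = 0b100011110
Split: l1_idx=2, l2_idx=1, offset=14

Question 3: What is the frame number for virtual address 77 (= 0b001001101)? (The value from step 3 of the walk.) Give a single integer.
Answer: 20

Derivation:
vaddr = 77: l1_idx=0, l2_idx=4
L1[0] = 1; L2[1][4] = 20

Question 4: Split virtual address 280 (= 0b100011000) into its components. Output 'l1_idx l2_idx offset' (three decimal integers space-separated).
Answer: 2 1 8

Derivation:
vaddr = 280 = 0b100011000
  top 2 bits -> l1_idx = 2
  next 3 bits -> l2_idx = 1
  bottom 4 bits -> offset = 8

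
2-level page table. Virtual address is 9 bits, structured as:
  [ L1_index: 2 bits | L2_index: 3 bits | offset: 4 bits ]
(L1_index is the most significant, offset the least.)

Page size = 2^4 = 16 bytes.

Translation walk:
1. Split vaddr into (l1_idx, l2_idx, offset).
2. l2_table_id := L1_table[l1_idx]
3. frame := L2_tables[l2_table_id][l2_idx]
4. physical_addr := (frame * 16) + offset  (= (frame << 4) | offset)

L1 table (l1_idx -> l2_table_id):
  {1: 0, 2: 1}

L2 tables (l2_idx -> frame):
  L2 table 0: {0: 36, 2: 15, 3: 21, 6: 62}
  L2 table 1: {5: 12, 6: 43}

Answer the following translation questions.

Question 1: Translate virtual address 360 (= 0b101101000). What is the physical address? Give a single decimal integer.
Answer: 696

Derivation:
vaddr = 360 = 0b101101000
Split: l1_idx=2, l2_idx=6, offset=8
L1[2] = 1
L2[1][6] = 43
paddr = 43 * 16 + 8 = 696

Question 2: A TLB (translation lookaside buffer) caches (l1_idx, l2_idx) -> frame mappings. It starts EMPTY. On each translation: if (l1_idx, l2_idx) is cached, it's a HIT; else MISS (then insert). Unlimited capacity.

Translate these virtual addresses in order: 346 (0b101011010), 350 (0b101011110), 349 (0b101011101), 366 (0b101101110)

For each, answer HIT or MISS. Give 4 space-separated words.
Answer: MISS HIT HIT MISS

Derivation:
vaddr=346: (2,5) not in TLB -> MISS, insert
vaddr=350: (2,5) in TLB -> HIT
vaddr=349: (2,5) in TLB -> HIT
vaddr=366: (2,6) not in TLB -> MISS, insert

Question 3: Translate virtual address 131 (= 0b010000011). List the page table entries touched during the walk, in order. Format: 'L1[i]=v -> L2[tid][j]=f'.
Answer: L1[1]=0 -> L2[0][0]=36

Derivation:
vaddr = 131 = 0b010000011
Split: l1_idx=1, l2_idx=0, offset=3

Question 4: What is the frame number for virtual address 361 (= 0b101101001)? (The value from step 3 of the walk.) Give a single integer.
vaddr = 361: l1_idx=2, l2_idx=6
L1[2] = 1; L2[1][6] = 43

Answer: 43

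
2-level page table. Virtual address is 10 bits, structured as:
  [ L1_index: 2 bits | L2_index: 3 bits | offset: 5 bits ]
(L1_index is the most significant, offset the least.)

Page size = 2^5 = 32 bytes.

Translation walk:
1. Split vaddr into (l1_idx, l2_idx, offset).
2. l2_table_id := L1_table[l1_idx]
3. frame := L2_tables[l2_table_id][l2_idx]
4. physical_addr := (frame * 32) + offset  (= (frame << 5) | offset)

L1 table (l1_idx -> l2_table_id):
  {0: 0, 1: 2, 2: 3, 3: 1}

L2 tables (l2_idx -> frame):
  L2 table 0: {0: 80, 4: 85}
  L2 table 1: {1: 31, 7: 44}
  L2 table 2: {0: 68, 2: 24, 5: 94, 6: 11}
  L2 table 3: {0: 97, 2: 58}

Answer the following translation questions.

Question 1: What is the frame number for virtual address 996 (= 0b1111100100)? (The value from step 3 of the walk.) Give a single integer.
vaddr = 996: l1_idx=3, l2_idx=7
L1[3] = 1; L2[1][7] = 44

Answer: 44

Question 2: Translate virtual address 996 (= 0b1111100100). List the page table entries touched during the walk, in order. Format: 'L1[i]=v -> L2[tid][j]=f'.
vaddr = 996 = 0b1111100100
Split: l1_idx=3, l2_idx=7, offset=4

Answer: L1[3]=1 -> L2[1][7]=44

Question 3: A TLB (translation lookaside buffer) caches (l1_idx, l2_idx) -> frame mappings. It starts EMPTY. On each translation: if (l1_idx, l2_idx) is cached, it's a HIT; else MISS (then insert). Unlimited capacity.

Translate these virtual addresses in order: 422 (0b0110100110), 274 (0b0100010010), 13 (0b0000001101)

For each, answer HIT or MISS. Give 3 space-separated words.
Answer: MISS MISS MISS

Derivation:
vaddr=422: (1,5) not in TLB -> MISS, insert
vaddr=274: (1,0) not in TLB -> MISS, insert
vaddr=13: (0,0) not in TLB -> MISS, insert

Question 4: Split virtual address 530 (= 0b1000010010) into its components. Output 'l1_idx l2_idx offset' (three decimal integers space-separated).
vaddr = 530 = 0b1000010010
  top 2 bits -> l1_idx = 2
  next 3 bits -> l2_idx = 0
  bottom 5 bits -> offset = 18

Answer: 2 0 18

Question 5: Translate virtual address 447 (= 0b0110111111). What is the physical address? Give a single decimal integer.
Answer: 3039

Derivation:
vaddr = 447 = 0b0110111111
Split: l1_idx=1, l2_idx=5, offset=31
L1[1] = 2
L2[2][5] = 94
paddr = 94 * 32 + 31 = 3039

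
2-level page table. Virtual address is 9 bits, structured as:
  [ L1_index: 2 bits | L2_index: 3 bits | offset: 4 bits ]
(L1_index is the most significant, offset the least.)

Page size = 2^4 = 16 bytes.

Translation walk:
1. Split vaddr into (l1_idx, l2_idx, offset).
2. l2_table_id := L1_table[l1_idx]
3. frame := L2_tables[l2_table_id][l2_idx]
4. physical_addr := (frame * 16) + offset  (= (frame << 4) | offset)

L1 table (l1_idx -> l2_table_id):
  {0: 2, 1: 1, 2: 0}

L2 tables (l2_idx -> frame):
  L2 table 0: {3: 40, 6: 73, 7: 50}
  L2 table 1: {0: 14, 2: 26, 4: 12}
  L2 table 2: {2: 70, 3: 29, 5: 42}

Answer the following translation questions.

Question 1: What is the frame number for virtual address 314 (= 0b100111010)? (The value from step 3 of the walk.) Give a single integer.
vaddr = 314: l1_idx=2, l2_idx=3
L1[2] = 0; L2[0][3] = 40

Answer: 40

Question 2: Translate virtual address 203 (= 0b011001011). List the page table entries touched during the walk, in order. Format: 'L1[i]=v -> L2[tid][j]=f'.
vaddr = 203 = 0b011001011
Split: l1_idx=1, l2_idx=4, offset=11

Answer: L1[1]=1 -> L2[1][4]=12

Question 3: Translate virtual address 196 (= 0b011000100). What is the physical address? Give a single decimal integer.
Answer: 196

Derivation:
vaddr = 196 = 0b011000100
Split: l1_idx=1, l2_idx=4, offset=4
L1[1] = 1
L2[1][4] = 12
paddr = 12 * 16 + 4 = 196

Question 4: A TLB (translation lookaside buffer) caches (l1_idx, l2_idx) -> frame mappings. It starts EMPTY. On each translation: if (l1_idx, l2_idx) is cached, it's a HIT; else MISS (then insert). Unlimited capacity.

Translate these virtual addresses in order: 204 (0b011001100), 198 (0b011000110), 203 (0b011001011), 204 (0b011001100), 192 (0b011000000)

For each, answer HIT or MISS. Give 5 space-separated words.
vaddr=204: (1,4) not in TLB -> MISS, insert
vaddr=198: (1,4) in TLB -> HIT
vaddr=203: (1,4) in TLB -> HIT
vaddr=204: (1,4) in TLB -> HIT
vaddr=192: (1,4) in TLB -> HIT

Answer: MISS HIT HIT HIT HIT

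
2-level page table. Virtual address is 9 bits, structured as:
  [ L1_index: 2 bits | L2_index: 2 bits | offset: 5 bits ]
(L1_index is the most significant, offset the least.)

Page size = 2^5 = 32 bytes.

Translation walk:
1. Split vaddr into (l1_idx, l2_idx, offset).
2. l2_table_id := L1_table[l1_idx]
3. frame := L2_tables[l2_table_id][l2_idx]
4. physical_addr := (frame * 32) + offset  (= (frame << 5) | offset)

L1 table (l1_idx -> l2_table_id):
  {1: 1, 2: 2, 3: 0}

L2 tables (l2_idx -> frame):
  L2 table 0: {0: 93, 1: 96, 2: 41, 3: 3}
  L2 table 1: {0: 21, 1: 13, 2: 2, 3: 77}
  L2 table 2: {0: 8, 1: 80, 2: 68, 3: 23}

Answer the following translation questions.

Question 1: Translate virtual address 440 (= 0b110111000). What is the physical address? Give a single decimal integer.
vaddr = 440 = 0b110111000
Split: l1_idx=3, l2_idx=1, offset=24
L1[3] = 0
L2[0][1] = 96
paddr = 96 * 32 + 24 = 3096

Answer: 3096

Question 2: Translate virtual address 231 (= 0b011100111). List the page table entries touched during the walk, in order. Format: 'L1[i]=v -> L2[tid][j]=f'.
vaddr = 231 = 0b011100111
Split: l1_idx=1, l2_idx=3, offset=7

Answer: L1[1]=1 -> L2[1][3]=77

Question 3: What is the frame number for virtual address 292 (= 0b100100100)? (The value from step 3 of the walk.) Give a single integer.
vaddr = 292: l1_idx=2, l2_idx=1
L1[2] = 2; L2[2][1] = 80

Answer: 80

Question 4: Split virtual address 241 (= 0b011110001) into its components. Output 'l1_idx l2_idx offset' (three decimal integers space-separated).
Answer: 1 3 17

Derivation:
vaddr = 241 = 0b011110001
  top 2 bits -> l1_idx = 1
  next 2 bits -> l2_idx = 3
  bottom 5 bits -> offset = 17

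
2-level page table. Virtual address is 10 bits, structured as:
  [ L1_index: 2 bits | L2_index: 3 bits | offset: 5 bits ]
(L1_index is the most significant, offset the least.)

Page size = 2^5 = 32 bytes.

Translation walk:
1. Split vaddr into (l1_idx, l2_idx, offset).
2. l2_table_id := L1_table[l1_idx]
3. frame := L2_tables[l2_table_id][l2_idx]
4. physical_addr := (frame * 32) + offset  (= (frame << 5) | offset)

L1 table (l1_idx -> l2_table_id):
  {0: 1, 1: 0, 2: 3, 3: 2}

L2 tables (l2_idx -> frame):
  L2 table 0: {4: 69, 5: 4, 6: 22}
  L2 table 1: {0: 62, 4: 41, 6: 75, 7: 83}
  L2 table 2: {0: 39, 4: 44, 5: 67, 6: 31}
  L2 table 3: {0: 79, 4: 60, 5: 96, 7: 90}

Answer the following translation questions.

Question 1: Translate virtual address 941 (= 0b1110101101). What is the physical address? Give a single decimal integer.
Answer: 2157

Derivation:
vaddr = 941 = 0b1110101101
Split: l1_idx=3, l2_idx=5, offset=13
L1[3] = 2
L2[2][5] = 67
paddr = 67 * 32 + 13 = 2157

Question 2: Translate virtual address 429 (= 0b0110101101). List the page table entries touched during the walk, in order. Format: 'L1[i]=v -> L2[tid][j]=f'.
Answer: L1[1]=0 -> L2[0][5]=4

Derivation:
vaddr = 429 = 0b0110101101
Split: l1_idx=1, l2_idx=5, offset=13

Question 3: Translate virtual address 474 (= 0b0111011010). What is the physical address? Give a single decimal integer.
Answer: 730

Derivation:
vaddr = 474 = 0b0111011010
Split: l1_idx=1, l2_idx=6, offset=26
L1[1] = 0
L2[0][6] = 22
paddr = 22 * 32 + 26 = 730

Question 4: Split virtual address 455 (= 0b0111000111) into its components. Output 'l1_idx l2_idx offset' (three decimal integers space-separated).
Answer: 1 6 7

Derivation:
vaddr = 455 = 0b0111000111
  top 2 bits -> l1_idx = 1
  next 3 bits -> l2_idx = 6
  bottom 5 bits -> offset = 7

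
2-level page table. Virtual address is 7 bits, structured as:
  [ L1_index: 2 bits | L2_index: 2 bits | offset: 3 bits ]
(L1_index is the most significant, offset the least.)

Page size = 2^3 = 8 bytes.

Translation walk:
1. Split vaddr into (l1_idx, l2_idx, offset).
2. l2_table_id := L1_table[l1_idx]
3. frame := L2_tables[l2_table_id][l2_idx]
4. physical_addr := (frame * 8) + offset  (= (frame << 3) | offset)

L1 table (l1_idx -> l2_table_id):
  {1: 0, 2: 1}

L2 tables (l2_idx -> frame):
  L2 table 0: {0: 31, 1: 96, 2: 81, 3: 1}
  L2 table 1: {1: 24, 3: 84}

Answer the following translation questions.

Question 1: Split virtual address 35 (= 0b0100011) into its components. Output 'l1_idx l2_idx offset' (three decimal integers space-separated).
Answer: 1 0 3

Derivation:
vaddr = 35 = 0b0100011
  top 2 bits -> l1_idx = 1
  next 2 bits -> l2_idx = 0
  bottom 3 bits -> offset = 3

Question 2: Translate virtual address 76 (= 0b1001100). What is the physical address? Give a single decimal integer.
vaddr = 76 = 0b1001100
Split: l1_idx=2, l2_idx=1, offset=4
L1[2] = 1
L2[1][1] = 24
paddr = 24 * 8 + 4 = 196

Answer: 196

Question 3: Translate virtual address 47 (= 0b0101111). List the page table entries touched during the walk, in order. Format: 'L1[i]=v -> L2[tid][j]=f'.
vaddr = 47 = 0b0101111
Split: l1_idx=1, l2_idx=1, offset=7

Answer: L1[1]=0 -> L2[0][1]=96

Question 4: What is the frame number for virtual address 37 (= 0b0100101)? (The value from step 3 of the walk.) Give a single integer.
vaddr = 37: l1_idx=1, l2_idx=0
L1[1] = 0; L2[0][0] = 31

Answer: 31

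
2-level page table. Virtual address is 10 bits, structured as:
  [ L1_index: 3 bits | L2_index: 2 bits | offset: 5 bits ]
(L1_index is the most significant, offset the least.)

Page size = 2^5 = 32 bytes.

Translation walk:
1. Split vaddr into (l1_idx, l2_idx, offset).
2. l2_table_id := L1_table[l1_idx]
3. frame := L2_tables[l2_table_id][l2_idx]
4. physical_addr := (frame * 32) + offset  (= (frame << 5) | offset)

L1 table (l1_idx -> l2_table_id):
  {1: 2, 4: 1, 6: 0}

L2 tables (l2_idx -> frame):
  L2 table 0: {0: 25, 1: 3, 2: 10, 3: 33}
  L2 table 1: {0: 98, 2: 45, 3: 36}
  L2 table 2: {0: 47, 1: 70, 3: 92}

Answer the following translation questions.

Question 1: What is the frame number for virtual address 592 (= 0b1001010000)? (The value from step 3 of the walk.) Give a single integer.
vaddr = 592: l1_idx=4, l2_idx=2
L1[4] = 1; L2[1][2] = 45

Answer: 45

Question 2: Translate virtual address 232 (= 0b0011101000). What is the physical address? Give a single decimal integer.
vaddr = 232 = 0b0011101000
Split: l1_idx=1, l2_idx=3, offset=8
L1[1] = 2
L2[2][3] = 92
paddr = 92 * 32 + 8 = 2952

Answer: 2952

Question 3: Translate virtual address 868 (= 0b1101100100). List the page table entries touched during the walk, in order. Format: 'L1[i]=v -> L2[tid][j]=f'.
vaddr = 868 = 0b1101100100
Split: l1_idx=6, l2_idx=3, offset=4

Answer: L1[6]=0 -> L2[0][3]=33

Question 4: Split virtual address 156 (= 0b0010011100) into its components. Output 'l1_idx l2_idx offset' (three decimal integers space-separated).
Answer: 1 0 28

Derivation:
vaddr = 156 = 0b0010011100
  top 3 bits -> l1_idx = 1
  next 2 bits -> l2_idx = 0
  bottom 5 bits -> offset = 28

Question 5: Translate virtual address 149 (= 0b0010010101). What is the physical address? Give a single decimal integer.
vaddr = 149 = 0b0010010101
Split: l1_idx=1, l2_idx=0, offset=21
L1[1] = 2
L2[2][0] = 47
paddr = 47 * 32 + 21 = 1525

Answer: 1525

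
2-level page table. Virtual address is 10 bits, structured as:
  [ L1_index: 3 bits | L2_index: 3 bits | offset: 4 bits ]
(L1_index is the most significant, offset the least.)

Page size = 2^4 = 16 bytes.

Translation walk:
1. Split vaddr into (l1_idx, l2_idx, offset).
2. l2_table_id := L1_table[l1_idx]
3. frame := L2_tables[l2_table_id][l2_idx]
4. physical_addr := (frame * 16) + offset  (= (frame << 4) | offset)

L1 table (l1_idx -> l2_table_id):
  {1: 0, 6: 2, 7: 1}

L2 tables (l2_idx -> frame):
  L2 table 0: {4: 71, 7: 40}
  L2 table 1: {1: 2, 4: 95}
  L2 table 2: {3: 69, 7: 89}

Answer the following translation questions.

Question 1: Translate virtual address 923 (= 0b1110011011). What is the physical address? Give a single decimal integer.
Answer: 43

Derivation:
vaddr = 923 = 0b1110011011
Split: l1_idx=7, l2_idx=1, offset=11
L1[7] = 1
L2[1][1] = 2
paddr = 2 * 16 + 11 = 43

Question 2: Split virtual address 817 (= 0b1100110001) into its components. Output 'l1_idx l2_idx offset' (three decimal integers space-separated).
Answer: 6 3 1

Derivation:
vaddr = 817 = 0b1100110001
  top 3 bits -> l1_idx = 6
  next 3 bits -> l2_idx = 3
  bottom 4 bits -> offset = 1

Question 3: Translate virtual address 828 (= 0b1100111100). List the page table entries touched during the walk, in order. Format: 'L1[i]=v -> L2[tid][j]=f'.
Answer: L1[6]=2 -> L2[2][3]=69

Derivation:
vaddr = 828 = 0b1100111100
Split: l1_idx=6, l2_idx=3, offset=12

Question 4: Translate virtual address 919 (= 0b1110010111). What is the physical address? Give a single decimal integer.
vaddr = 919 = 0b1110010111
Split: l1_idx=7, l2_idx=1, offset=7
L1[7] = 1
L2[1][1] = 2
paddr = 2 * 16 + 7 = 39

Answer: 39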